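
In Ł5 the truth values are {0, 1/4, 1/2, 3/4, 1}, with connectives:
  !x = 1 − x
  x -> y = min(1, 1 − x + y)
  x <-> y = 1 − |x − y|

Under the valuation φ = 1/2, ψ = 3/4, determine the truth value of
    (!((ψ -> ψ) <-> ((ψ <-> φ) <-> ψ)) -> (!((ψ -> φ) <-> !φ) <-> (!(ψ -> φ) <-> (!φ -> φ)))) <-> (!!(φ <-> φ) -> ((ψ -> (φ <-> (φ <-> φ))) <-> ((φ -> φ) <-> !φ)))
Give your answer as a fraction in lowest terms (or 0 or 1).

ψ -> ψ = 3/4 -> 3/4 = 1
ψ <-> φ = 3/4 <-> 1/2 = 3/4
(ψ <-> φ) <-> ψ = 3/4 <-> 3/4 = 1
(ψ -> ψ) <-> ((ψ <-> φ) <-> ψ) = 1 <-> 1 = 1
!((ψ -> ψ) <-> ((ψ <-> φ) <-> ψ)) = !1 = 0
ψ -> φ = 3/4 -> 1/2 = 3/4
!φ = !1/2 = 1/2
(ψ -> φ) <-> !φ = 3/4 <-> 1/2 = 3/4
!((ψ -> φ) <-> !φ) = !3/4 = 1/4
ψ -> φ = 3/4 -> 1/2 = 3/4
!(ψ -> φ) = !3/4 = 1/4
!φ = !1/2 = 1/2
!φ -> φ = 1/2 -> 1/2 = 1
!(ψ -> φ) <-> (!φ -> φ) = 1/4 <-> 1 = 1/4
!((ψ -> φ) <-> !φ) <-> (!(ψ -> φ) <-> (!φ -> φ)) = 1/4 <-> 1/4 = 1
!((ψ -> ψ) <-> ((ψ <-> φ) <-> ψ)) -> (!((ψ -> φ) <-> !φ) <-> (!(ψ -> φ) <-> (!φ -> φ))) = 0 -> 1 = 1
φ <-> φ = 1/2 <-> 1/2 = 1
!(φ <-> φ) = !1 = 0
!!(φ <-> φ) = !0 = 1
φ <-> φ = 1/2 <-> 1/2 = 1
φ <-> (φ <-> φ) = 1/2 <-> 1 = 1/2
ψ -> (φ <-> (φ <-> φ)) = 3/4 -> 1/2 = 3/4
φ -> φ = 1/2 -> 1/2 = 1
!φ = !1/2 = 1/2
(φ -> φ) <-> !φ = 1 <-> 1/2 = 1/2
(ψ -> (φ <-> (φ <-> φ))) <-> ((φ -> φ) <-> !φ) = 3/4 <-> 1/2 = 3/4
!!(φ <-> φ) -> ((ψ -> (φ <-> (φ <-> φ))) <-> ((φ -> φ) <-> !φ)) = 1 -> 3/4 = 3/4
(!((ψ -> ψ) <-> ((ψ <-> φ) <-> ψ)) -> (!((ψ -> φ) <-> !φ) <-> (!(ψ -> φ) <-> (!φ -> φ)))) <-> (!!(φ <-> φ) -> ((ψ -> (φ <-> (φ <-> φ))) <-> ((φ -> φ) <-> !φ))) = 1 <-> 3/4 = 3/4

3/4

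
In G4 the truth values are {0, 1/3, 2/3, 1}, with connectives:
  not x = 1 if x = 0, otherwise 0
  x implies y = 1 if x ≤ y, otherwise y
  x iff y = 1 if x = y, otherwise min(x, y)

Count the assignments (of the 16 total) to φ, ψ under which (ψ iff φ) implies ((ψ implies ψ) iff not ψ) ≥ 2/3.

φ = 0, ψ = 0 ↦ 1  ≥
φ = 0, ψ = 1/3 ↦ 1  ≥
φ = 0, ψ = 2/3 ↦ 1  ≥
φ = 0, ψ = 1 ↦ 1  ≥
φ = 1/3, ψ = 0 ↦ 1  ≥
φ = 1/3, ψ = 1/3 ↦ 0  <
φ = 1/3, ψ = 2/3 ↦ 0  <
φ = 1/3, ψ = 1 ↦ 0  <
φ = 2/3, ψ = 0 ↦ 1  ≥
φ = 2/3, ψ = 1/3 ↦ 0  <
φ = 2/3, ψ = 2/3 ↦ 0  <
φ = 2/3, ψ = 1 ↦ 0  <
φ = 1, ψ = 0 ↦ 1  ≥
φ = 1, ψ = 1/3 ↦ 0  <
φ = 1, ψ = 2/3 ↦ 0  <
φ = 1, ψ = 1 ↦ 0  <
So 7 of the 16 assignments meet the threshold.

7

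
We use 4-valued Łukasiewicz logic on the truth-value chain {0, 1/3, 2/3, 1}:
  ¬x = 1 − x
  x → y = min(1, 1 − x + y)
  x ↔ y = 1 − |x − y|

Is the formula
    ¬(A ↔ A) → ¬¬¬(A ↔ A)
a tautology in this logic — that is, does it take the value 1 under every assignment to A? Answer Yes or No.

A = 0 ↦ 1
A = 1/3 ↦ 1
A = 2/3 ↦ 1
A = 1 ↦ 1
Every assignment gives a value ≥ 1.

Yes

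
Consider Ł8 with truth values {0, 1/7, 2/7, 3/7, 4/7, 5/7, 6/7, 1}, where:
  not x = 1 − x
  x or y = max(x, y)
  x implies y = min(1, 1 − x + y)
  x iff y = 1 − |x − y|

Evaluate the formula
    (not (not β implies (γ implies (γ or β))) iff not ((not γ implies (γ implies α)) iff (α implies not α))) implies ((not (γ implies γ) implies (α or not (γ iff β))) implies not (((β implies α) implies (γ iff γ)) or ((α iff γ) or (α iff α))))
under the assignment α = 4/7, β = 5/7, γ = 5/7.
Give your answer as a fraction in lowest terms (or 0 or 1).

1/7

not β = not 5/7 = 2/7
γ or β = 5/7 or 5/7 = 5/7
γ implies (γ or β) = 5/7 implies 5/7 = 1
not β implies (γ implies (γ or β)) = 2/7 implies 1 = 1
not (not β implies (γ implies (γ or β))) = not 1 = 0
not γ = not 5/7 = 2/7
γ implies α = 5/7 implies 4/7 = 6/7
not γ implies (γ implies α) = 2/7 implies 6/7 = 1
not α = not 4/7 = 3/7
α implies not α = 4/7 implies 3/7 = 6/7
(not γ implies (γ implies α)) iff (α implies not α) = 1 iff 6/7 = 6/7
not ((not γ implies (γ implies α)) iff (α implies not α)) = not 6/7 = 1/7
not (not β implies (γ implies (γ or β))) iff not ((not γ implies (γ implies α)) iff (α implies not α)) = 0 iff 1/7 = 6/7
γ implies γ = 5/7 implies 5/7 = 1
not (γ implies γ) = not 1 = 0
γ iff β = 5/7 iff 5/7 = 1
not (γ iff β) = not 1 = 0
α or not (γ iff β) = 4/7 or 0 = 4/7
not (γ implies γ) implies (α or not (γ iff β)) = 0 implies 4/7 = 1
β implies α = 5/7 implies 4/7 = 6/7
γ iff γ = 5/7 iff 5/7 = 1
(β implies α) implies (γ iff γ) = 6/7 implies 1 = 1
α iff γ = 4/7 iff 5/7 = 6/7
α iff α = 4/7 iff 4/7 = 1
(α iff γ) or (α iff α) = 6/7 or 1 = 1
((β implies α) implies (γ iff γ)) or ((α iff γ) or (α iff α)) = 1 or 1 = 1
not (((β implies α) implies (γ iff γ)) or ((α iff γ) or (α iff α))) = not 1 = 0
(not (γ implies γ) implies (α or not (γ iff β))) implies not (((β implies α) implies (γ iff γ)) or ((α iff γ) or (α iff α))) = 1 implies 0 = 0
(not (not β implies (γ implies (γ or β))) iff not ((not γ implies (γ implies α)) iff (α implies not α))) implies ((not (γ implies γ) implies (α or not (γ iff β))) implies not (((β implies α) implies (γ iff γ)) or ((α iff γ) or (α iff α)))) = 6/7 implies 0 = 1/7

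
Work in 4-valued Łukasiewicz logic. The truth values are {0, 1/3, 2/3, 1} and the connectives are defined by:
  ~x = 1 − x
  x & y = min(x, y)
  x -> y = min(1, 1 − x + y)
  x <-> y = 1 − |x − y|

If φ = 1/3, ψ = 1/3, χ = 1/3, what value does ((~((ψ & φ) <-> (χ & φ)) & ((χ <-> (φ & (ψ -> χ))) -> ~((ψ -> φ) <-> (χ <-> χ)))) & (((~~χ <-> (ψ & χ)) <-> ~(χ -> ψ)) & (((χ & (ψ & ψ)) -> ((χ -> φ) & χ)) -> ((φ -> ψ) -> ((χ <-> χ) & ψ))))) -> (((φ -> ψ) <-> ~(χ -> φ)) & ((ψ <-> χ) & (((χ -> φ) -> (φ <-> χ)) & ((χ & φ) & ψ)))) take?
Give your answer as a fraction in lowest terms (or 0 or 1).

1

ψ & φ = 1/3 & 1/3 = 1/3
χ & φ = 1/3 & 1/3 = 1/3
(ψ & φ) <-> (χ & φ) = 1/3 <-> 1/3 = 1
~((ψ & φ) <-> (χ & φ)) = ~1 = 0
ψ -> χ = 1/3 -> 1/3 = 1
φ & (ψ -> χ) = 1/3 & 1 = 1/3
χ <-> (φ & (ψ -> χ)) = 1/3 <-> 1/3 = 1
ψ -> φ = 1/3 -> 1/3 = 1
χ <-> χ = 1/3 <-> 1/3 = 1
(ψ -> φ) <-> (χ <-> χ) = 1 <-> 1 = 1
~((ψ -> φ) <-> (χ <-> χ)) = ~1 = 0
(χ <-> (φ & (ψ -> χ))) -> ~((ψ -> φ) <-> (χ <-> χ)) = 1 -> 0 = 0
~((ψ & φ) <-> (χ & φ)) & ((χ <-> (φ & (ψ -> χ))) -> ~((ψ -> φ) <-> (χ <-> χ))) = 0 & 0 = 0
~χ = ~1/3 = 2/3
~~χ = ~2/3 = 1/3
ψ & χ = 1/3 & 1/3 = 1/3
~~χ <-> (ψ & χ) = 1/3 <-> 1/3 = 1
χ -> ψ = 1/3 -> 1/3 = 1
~(χ -> ψ) = ~1 = 0
(~~χ <-> (ψ & χ)) <-> ~(χ -> ψ) = 1 <-> 0 = 0
ψ & ψ = 1/3 & 1/3 = 1/3
χ & (ψ & ψ) = 1/3 & 1/3 = 1/3
χ -> φ = 1/3 -> 1/3 = 1
(χ -> φ) & χ = 1 & 1/3 = 1/3
(χ & (ψ & ψ)) -> ((χ -> φ) & χ) = 1/3 -> 1/3 = 1
φ -> ψ = 1/3 -> 1/3 = 1
χ <-> χ = 1/3 <-> 1/3 = 1
(χ <-> χ) & ψ = 1 & 1/3 = 1/3
(φ -> ψ) -> ((χ <-> χ) & ψ) = 1 -> 1/3 = 1/3
((χ & (ψ & ψ)) -> ((χ -> φ) & χ)) -> ((φ -> ψ) -> ((χ <-> χ) & ψ)) = 1 -> 1/3 = 1/3
((~~χ <-> (ψ & χ)) <-> ~(χ -> ψ)) & (((χ & (ψ & ψ)) -> ((χ -> φ) & χ)) -> ((φ -> ψ) -> ((χ <-> χ) & ψ))) = 0 & 1/3 = 0
(~((ψ & φ) <-> (χ & φ)) & ((χ <-> (φ & (ψ -> χ))) -> ~((ψ -> φ) <-> (χ <-> χ)))) & (((~~χ <-> (ψ & χ)) <-> ~(χ -> ψ)) & (((χ & (ψ & ψ)) -> ((χ -> φ) & χ)) -> ((φ -> ψ) -> ((χ <-> χ) & ψ)))) = 0 & 0 = 0
φ -> ψ = 1/3 -> 1/3 = 1
χ -> φ = 1/3 -> 1/3 = 1
~(χ -> φ) = ~1 = 0
(φ -> ψ) <-> ~(χ -> φ) = 1 <-> 0 = 0
ψ <-> χ = 1/3 <-> 1/3 = 1
χ -> φ = 1/3 -> 1/3 = 1
φ <-> χ = 1/3 <-> 1/3 = 1
(χ -> φ) -> (φ <-> χ) = 1 -> 1 = 1
χ & φ = 1/3 & 1/3 = 1/3
(χ & φ) & ψ = 1/3 & 1/3 = 1/3
((χ -> φ) -> (φ <-> χ)) & ((χ & φ) & ψ) = 1 & 1/3 = 1/3
(ψ <-> χ) & (((χ -> φ) -> (φ <-> χ)) & ((χ & φ) & ψ)) = 1 & 1/3 = 1/3
((φ -> ψ) <-> ~(χ -> φ)) & ((ψ <-> χ) & (((χ -> φ) -> (φ <-> χ)) & ((χ & φ) & ψ))) = 0 & 1/3 = 0
((~((ψ & φ) <-> (χ & φ)) & ((χ <-> (φ & (ψ -> χ))) -> ~((ψ -> φ) <-> (χ <-> χ)))) & (((~~χ <-> (ψ & χ)) <-> ~(χ -> ψ)) & (((χ & (ψ & ψ)) -> ((χ -> φ) & χ)) -> ((φ -> ψ) -> ((χ <-> χ) & ψ))))) -> (((φ -> ψ) <-> ~(χ -> φ)) & ((ψ <-> χ) & (((χ -> φ) -> (φ <-> χ)) & ((χ & φ) & ψ)))) = 0 -> 0 = 1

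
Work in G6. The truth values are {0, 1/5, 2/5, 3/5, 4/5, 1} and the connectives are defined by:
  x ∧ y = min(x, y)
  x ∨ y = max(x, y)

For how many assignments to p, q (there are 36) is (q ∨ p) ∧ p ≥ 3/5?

value 1: 6 assignments (counts)
value 4/5: 6 assignments (counts)
value 3/5: 6 assignments (counts)
value 2/5: 6 assignments
value 1/5: 6 assignments
value 0: 6 assignments
So 18 of the 36 assignments meet the threshold.

18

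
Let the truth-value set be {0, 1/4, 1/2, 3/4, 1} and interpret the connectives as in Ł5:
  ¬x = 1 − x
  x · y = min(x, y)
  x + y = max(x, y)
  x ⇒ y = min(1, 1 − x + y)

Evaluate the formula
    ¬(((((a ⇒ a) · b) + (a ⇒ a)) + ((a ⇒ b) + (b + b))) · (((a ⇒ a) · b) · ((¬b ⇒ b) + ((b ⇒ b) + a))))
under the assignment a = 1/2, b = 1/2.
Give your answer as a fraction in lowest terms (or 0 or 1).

1/2

a ⇒ a = 1/2 ⇒ 1/2 = 1
(a ⇒ a) · b = 1 · 1/2 = 1/2
a ⇒ a = 1/2 ⇒ 1/2 = 1
((a ⇒ a) · b) + (a ⇒ a) = 1/2 + 1 = 1
a ⇒ b = 1/2 ⇒ 1/2 = 1
b + b = 1/2 + 1/2 = 1/2
(a ⇒ b) + (b + b) = 1 + 1/2 = 1
(((a ⇒ a) · b) + (a ⇒ a)) + ((a ⇒ b) + (b + b)) = 1 + 1 = 1
a ⇒ a = 1/2 ⇒ 1/2 = 1
(a ⇒ a) · b = 1 · 1/2 = 1/2
¬b = ¬1/2 = 1/2
¬b ⇒ b = 1/2 ⇒ 1/2 = 1
b ⇒ b = 1/2 ⇒ 1/2 = 1
(b ⇒ b) + a = 1 + 1/2 = 1
(¬b ⇒ b) + ((b ⇒ b) + a) = 1 + 1 = 1
((a ⇒ a) · b) · ((¬b ⇒ b) + ((b ⇒ b) + a)) = 1/2 · 1 = 1/2
((((a ⇒ a) · b) + (a ⇒ a)) + ((a ⇒ b) + (b + b))) · (((a ⇒ a) · b) · ((¬b ⇒ b) + ((b ⇒ b) + a))) = 1 · 1/2 = 1/2
¬(((((a ⇒ a) · b) + (a ⇒ a)) + ((a ⇒ b) + (b + b))) · (((a ⇒ a) · b) · ((¬b ⇒ b) + ((b ⇒ b) + a)))) = ¬1/2 = 1/2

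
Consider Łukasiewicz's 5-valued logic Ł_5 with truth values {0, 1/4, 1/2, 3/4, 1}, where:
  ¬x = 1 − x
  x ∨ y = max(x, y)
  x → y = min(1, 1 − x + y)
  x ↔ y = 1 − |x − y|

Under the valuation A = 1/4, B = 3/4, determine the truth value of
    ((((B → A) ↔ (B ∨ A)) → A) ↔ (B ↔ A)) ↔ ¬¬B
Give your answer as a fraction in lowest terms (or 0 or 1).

3/4

B → A = 3/4 → 1/4 = 1/2
B ∨ A = 3/4 ∨ 1/4 = 3/4
(B → A) ↔ (B ∨ A) = 1/2 ↔ 3/4 = 3/4
((B → A) ↔ (B ∨ A)) → A = 3/4 → 1/4 = 1/2
B ↔ A = 3/4 ↔ 1/4 = 1/2
(((B → A) ↔ (B ∨ A)) → A) ↔ (B ↔ A) = 1/2 ↔ 1/2 = 1
¬B = ¬3/4 = 1/4
¬¬B = ¬1/4 = 3/4
((((B → A) ↔ (B ∨ A)) → A) ↔ (B ↔ A)) ↔ ¬¬B = 1 ↔ 3/4 = 3/4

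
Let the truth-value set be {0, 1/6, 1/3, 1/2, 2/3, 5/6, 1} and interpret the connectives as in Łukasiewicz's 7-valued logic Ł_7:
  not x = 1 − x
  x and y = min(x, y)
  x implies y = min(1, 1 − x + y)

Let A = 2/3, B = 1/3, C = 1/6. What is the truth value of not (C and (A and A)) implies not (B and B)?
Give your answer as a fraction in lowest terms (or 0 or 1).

5/6

A and A = 2/3 and 2/3 = 2/3
C and (A and A) = 1/6 and 2/3 = 1/6
not (C and (A and A)) = not 1/6 = 5/6
B and B = 1/3 and 1/3 = 1/3
not (B and B) = not 1/3 = 2/3
not (C and (A and A)) implies not (B and B) = 5/6 implies 2/3 = 5/6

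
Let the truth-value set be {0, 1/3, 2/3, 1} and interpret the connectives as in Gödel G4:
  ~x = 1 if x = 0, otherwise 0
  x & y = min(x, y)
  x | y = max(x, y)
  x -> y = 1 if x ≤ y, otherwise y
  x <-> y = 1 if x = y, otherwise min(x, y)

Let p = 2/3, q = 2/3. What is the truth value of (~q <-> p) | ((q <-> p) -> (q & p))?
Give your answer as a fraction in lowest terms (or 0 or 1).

~q = ~2/3 = 0
~q <-> p = 0 <-> 2/3 = 0
q <-> p = 2/3 <-> 2/3 = 1
q & p = 2/3 & 2/3 = 2/3
(q <-> p) -> (q & p) = 1 -> 2/3 = 2/3
(~q <-> p) | ((q <-> p) -> (q & p)) = 0 | 2/3 = 2/3

2/3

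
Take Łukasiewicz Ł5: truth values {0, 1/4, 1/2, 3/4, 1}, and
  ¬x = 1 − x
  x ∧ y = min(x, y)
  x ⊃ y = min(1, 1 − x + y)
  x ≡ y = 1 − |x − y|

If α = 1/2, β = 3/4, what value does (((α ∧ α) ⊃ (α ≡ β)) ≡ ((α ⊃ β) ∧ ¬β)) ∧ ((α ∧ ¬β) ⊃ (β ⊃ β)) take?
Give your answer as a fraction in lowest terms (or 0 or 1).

1/4

α ∧ α = 1/2 ∧ 1/2 = 1/2
α ≡ β = 1/2 ≡ 3/4 = 3/4
(α ∧ α) ⊃ (α ≡ β) = 1/2 ⊃ 3/4 = 1
α ⊃ β = 1/2 ⊃ 3/4 = 1
¬β = ¬3/4 = 1/4
(α ⊃ β) ∧ ¬β = 1 ∧ 1/4 = 1/4
((α ∧ α) ⊃ (α ≡ β)) ≡ ((α ⊃ β) ∧ ¬β) = 1 ≡ 1/4 = 1/4
¬β = ¬3/4 = 1/4
α ∧ ¬β = 1/2 ∧ 1/4 = 1/4
β ⊃ β = 3/4 ⊃ 3/4 = 1
(α ∧ ¬β) ⊃ (β ⊃ β) = 1/4 ⊃ 1 = 1
(((α ∧ α) ⊃ (α ≡ β)) ≡ ((α ⊃ β) ∧ ¬β)) ∧ ((α ∧ ¬β) ⊃ (β ⊃ β)) = 1/4 ∧ 1 = 1/4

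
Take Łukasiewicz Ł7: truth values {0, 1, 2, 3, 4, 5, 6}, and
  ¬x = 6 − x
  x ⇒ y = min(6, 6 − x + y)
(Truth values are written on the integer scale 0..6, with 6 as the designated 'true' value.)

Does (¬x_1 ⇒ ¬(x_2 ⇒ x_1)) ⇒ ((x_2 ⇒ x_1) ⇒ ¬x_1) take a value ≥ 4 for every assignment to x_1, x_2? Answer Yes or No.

Counterexample: take x_1 = 5, x_2 = 0.
¬x_1 = ¬5 = 1
x_2 ⇒ x_1 = 0 ⇒ 5 = 6
¬(x_2 ⇒ x_1) = ¬6 = 0
¬x_1 ⇒ ¬(x_2 ⇒ x_1) = 1 ⇒ 0 = 5
x_2 ⇒ x_1 = 0 ⇒ 5 = 6
¬x_1 = ¬5 = 1
(x_2 ⇒ x_1) ⇒ ¬x_1 = 6 ⇒ 1 = 1
(¬x_1 ⇒ ¬(x_2 ⇒ x_1)) ⇒ ((x_2 ⇒ x_1) ⇒ ¬x_1) = 5 ⇒ 1 = 2
This gives 2, which is below 4.

No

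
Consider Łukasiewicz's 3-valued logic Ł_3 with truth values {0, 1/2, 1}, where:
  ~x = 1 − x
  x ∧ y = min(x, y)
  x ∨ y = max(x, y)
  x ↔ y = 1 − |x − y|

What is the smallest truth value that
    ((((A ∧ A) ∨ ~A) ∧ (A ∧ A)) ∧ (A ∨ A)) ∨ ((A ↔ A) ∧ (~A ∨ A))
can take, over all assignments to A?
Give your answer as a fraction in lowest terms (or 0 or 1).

1/2

Take A = 1/2:
A ∧ A = 1/2 ∧ 1/2 = 1/2
~A = ~1/2 = 1/2
(A ∧ A) ∨ ~A = 1/2 ∨ 1/2 = 1/2
A ∧ A = 1/2 ∧ 1/2 = 1/2
((A ∧ A) ∨ ~A) ∧ (A ∧ A) = 1/2 ∧ 1/2 = 1/2
A ∨ A = 1/2 ∨ 1/2 = 1/2
(((A ∧ A) ∨ ~A) ∧ (A ∧ A)) ∧ (A ∨ A) = 1/2 ∧ 1/2 = 1/2
A ↔ A = 1/2 ↔ 1/2 = 1
~A = ~1/2 = 1/2
~A ∨ A = 1/2 ∨ 1/2 = 1/2
(A ↔ A) ∧ (~A ∨ A) = 1 ∧ 1/2 = 1/2
((((A ∧ A) ∨ ~A) ∧ (A ∧ A)) ∧ (A ∨ A)) ∨ ((A ↔ A) ∧ (~A ∨ A)) = 1/2 ∨ 1/2 = 1/2
No assignment yields a value below 1/2, so this is the minimum.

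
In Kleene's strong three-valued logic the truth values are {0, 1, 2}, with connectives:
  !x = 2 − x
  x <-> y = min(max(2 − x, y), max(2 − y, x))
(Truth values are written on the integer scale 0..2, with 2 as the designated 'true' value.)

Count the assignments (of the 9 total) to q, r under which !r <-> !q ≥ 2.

2

q = 0, r = 0 ↦ 2  ≥
q = 0, r = 1 ↦ 1  <
q = 0, r = 2 ↦ 0  <
q = 1, r = 0 ↦ 1  <
q = 1, r = 1 ↦ 1  <
q = 1, r = 2 ↦ 1  <
q = 2, r = 0 ↦ 0  <
q = 2, r = 1 ↦ 1  <
q = 2, r = 2 ↦ 2  ≥
So 2 of the 9 assignments meet the threshold.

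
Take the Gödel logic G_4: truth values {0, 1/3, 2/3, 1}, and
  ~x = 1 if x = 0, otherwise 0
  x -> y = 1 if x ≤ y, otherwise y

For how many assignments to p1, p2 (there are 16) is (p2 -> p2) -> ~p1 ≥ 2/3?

p1 = 0, p2 = 0 ↦ 1  ≥
p1 = 0, p2 = 1/3 ↦ 1  ≥
p1 = 0, p2 = 2/3 ↦ 1  ≥
p1 = 0, p2 = 1 ↦ 1  ≥
p1 = 1/3, p2 = 0 ↦ 0  <
p1 = 1/3, p2 = 1/3 ↦ 0  <
p1 = 1/3, p2 = 2/3 ↦ 0  <
p1 = 1/3, p2 = 1 ↦ 0  <
p1 = 2/3, p2 = 0 ↦ 0  <
p1 = 2/3, p2 = 1/3 ↦ 0  <
p1 = 2/3, p2 = 2/3 ↦ 0  <
p1 = 2/3, p2 = 1 ↦ 0  <
p1 = 1, p2 = 0 ↦ 0  <
p1 = 1, p2 = 1/3 ↦ 0  <
p1 = 1, p2 = 2/3 ↦ 0  <
p1 = 1, p2 = 1 ↦ 0  <
So 4 of the 16 assignments meet the threshold.

4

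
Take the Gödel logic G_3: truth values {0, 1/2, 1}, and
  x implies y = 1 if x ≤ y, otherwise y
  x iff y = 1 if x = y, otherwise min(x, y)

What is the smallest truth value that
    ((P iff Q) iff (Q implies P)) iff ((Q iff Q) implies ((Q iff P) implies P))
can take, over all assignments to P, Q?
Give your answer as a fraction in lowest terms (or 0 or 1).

Take P = 0, Q = 0:
P iff Q = 0 iff 0 = 1
Q implies P = 0 implies 0 = 1
(P iff Q) iff (Q implies P) = 1 iff 1 = 1
Q iff Q = 0 iff 0 = 1
Q iff P = 0 iff 0 = 1
(Q iff P) implies P = 1 implies 0 = 0
(Q iff Q) implies ((Q iff P) implies P) = 1 implies 0 = 0
((P iff Q) iff (Q implies P)) iff ((Q iff Q) implies ((Q iff P) implies P)) = 1 iff 0 = 0
No assignment yields a value below 0, so this is the minimum.

0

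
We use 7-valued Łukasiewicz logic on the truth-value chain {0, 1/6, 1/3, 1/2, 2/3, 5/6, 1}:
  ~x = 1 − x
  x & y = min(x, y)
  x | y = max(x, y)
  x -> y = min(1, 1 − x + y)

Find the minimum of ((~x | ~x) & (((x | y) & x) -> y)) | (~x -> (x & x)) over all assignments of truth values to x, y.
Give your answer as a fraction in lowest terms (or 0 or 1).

2/3

Take x = 1/3, y = 0:
~x = ~1/3 = 2/3
~x = ~1/3 = 2/3
~x | ~x = 2/3 | 2/3 = 2/3
x | y = 1/3 | 0 = 1/3
(x | y) & x = 1/3 & 1/3 = 1/3
((x | y) & x) -> y = 1/3 -> 0 = 2/3
(~x | ~x) & (((x | y) & x) -> y) = 2/3 & 2/3 = 2/3
~x = ~1/3 = 2/3
x & x = 1/3 & 1/3 = 1/3
~x -> (x & x) = 2/3 -> 1/3 = 2/3
((~x | ~x) & (((x | y) & x) -> y)) | (~x -> (x & x)) = 2/3 | 2/3 = 2/3
No assignment yields a value below 2/3, so this is the minimum.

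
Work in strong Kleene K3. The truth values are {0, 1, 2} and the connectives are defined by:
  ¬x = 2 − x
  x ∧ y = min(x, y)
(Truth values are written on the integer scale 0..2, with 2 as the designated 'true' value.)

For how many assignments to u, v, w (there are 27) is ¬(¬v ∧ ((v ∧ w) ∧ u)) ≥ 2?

23

value 2: 23 assignments (counts)
value 1: 4 assignments
So 23 of the 27 assignments meet the threshold.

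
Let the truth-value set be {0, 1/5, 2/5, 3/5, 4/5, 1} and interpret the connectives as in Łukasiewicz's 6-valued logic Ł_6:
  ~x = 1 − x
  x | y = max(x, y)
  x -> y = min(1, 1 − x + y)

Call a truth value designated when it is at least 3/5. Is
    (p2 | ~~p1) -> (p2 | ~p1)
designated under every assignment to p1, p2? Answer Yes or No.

Counterexample: take p1 = 4/5, p2 = 0.
~p1 = ~4/5 = 1/5
~~p1 = ~1/5 = 4/5
p2 | ~~p1 = 0 | 4/5 = 4/5
~p1 = ~4/5 = 1/5
p2 | ~p1 = 0 | 1/5 = 1/5
(p2 | ~~p1) -> (p2 | ~p1) = 4/5 -> 1/5 = 2/5
This gives 2/5, which is below 3/5.

No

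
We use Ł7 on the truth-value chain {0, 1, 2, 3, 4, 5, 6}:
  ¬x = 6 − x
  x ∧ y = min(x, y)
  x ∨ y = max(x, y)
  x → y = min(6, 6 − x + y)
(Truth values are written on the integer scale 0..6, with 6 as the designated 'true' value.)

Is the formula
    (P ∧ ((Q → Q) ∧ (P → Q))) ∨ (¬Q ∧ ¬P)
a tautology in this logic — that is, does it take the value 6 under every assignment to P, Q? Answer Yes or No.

Counterexample: take P = 0, Q = 1.
Q → Q = 1 → 1 = 6
P → Q = 0 → 1 = 6
(Q → Q) ∧ (P → Q) = 6 ∧ 6 = 6
P ∧ ((Q → Q) ∧ (P → Q)) = 0 ∧ 6 = 0
¬Q = ¬1 = 5
¬P = ¬0 = 6
¬Q ∧ ¬P = 5 ∧ 6 = 5
(P ∧ ((Q → Q) ∧ (P → Q))) ∨ (¬Q ∧ ¬P) = 0 ∨ 5 = 5
This gives 5 ≠ 6.

No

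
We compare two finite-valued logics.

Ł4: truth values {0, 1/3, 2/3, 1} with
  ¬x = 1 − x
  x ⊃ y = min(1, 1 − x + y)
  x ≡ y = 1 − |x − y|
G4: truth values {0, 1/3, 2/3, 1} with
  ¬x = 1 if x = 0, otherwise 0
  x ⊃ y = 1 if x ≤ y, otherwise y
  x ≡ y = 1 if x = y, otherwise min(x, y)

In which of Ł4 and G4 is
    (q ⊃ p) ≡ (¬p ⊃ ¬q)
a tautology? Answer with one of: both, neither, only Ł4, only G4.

only Ł4

In Ł4: every assignment gives 1 — tautology.
In G4: at p = 1/3, q = 2/3 the value is 1/3 — not a tautology.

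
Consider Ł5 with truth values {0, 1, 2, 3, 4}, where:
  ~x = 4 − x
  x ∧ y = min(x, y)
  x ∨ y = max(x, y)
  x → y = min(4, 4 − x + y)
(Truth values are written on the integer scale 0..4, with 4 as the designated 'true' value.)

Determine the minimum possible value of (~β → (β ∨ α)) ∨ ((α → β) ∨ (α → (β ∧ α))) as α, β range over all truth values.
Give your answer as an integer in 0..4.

Take α = 2, β = 0:
~β = ~0 = 4
β ∨ α = 0 ∨ 2 = 2
~β → (β ∨ α) = 4 → 2 = 2
α → β = 2 → 0 = 2
β ∧ α = 0 ∧ 2 = 0
α → (β ∧ α) = 2 → 0 = 2
(α → β) ∨ (α → (β ∧ α)) = 2 ∨ 2 = 2
(~β → (β ∨ α)) ∨ ((α → β) ∨ (α → (β ∧ α))) = 2 ∨ 2 = 2
No assignment yields a value below 2, so this is the minimum.

2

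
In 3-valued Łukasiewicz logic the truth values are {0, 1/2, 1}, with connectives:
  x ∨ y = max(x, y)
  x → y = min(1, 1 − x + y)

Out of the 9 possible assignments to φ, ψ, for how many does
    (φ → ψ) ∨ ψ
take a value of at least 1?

6

φ = 0, ψ = 0 ↦ 1  ≥
φ = 0, ψ = 1/2 ↦ 1  ≥
φ = 0, ψ = 1 ↦ 1  ≥
φ = 1/2, ψ = 0 ↦ 1/2  <
φ = 1/2, ψ = 1/2 ↦ 1  ≥
φ = 1/2, ψ = 1 ↦ 1  ≥
φ = 1, ψ = 0 ↦ 0  <
φ = 1, ψ = 1/2 ↦ 1/2  <
φ = 1, ψ = 1 ↦ 1  ≥
So 6 of the 9 assignments meet the threshold.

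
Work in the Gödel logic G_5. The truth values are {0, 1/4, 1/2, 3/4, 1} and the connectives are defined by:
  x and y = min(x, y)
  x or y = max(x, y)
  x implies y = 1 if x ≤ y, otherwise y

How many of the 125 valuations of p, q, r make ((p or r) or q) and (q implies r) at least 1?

35

value 1: 35 assignments (counts)
value 3/4: 27 assignments
value 1/2: 22 assignments
value 1/4: 20 assignments
value 0: 21 assignments
So 35 of the 125 assignments meet the threshold.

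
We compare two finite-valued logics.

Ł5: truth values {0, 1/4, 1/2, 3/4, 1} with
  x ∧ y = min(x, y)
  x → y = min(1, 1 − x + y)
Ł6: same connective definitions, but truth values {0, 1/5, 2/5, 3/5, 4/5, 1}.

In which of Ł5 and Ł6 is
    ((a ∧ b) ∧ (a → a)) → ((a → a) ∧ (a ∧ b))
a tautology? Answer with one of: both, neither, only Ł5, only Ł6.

In Ł5: every assignment gives 1 — tautology.
In Ł6: every assignment gives 1 — tautology.

both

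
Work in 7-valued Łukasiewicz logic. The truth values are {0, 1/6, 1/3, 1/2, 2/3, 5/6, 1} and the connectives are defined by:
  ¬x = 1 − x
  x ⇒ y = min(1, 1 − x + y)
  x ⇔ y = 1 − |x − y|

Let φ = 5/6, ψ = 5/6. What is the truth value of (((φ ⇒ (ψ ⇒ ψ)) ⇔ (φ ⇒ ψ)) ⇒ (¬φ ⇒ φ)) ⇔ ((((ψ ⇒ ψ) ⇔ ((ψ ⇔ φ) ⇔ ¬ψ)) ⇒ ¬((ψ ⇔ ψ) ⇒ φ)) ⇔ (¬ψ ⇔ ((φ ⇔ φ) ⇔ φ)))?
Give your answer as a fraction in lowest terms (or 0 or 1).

1/3

ψ ⇒ ψ = 5/6 ⇒ 5/6 = 1
φ ⇒ (ψ ⇒ ψ) = 5/6 ⇒ 1 = 1
φ ⇒ ψ = 5/6 ⇒ 5/6 = 1
(φ ⇒ (ψ ⇒ ψ)) ⇔ (φ ⇒ ψ) = 1 ⇔ 1 = 1
¬φ = ¬5/6 = 1/6
¬φ ⇒ φ = 1/6 ⇒ 5/6 = 1
((φ ⇒ (ψ ⇒ ψ)) ⇔ (φ ⇒ ψ)) ⇒ (¬φ ⇒ φ) = 1 ⇒ 1 = 1
ψ ⇒ ψ = 5/6 ⇒ 5/6 = 1
ψ ⇔ φ = 5/6 ⇔ 5/6 = 1
¬ψ = ¬5/6 = 1/6
(ψ ⇔ φ) ⇔ ¬ψ = 1 ⇔ 1/6 = 1/6
(ψ ⇒ ψ) ⇔ ((ψ ⇔ φ) ⇔ ¬ψ) = 1 ⇔ 1/6 = 1/6
ψ ⇔ ψ = 5/6 ⇔ 5/6 = 1
(ψ ⇔ ψ) ⇒ φ = 1 ⇒ 5/6 = 5/6
¬((ψ ⇔ ψ) ⇒ φ) = ¬5/6 = 1/6
((ψ ⇒ ψ) ⇔ ((ψ ⇔ φ) ⇔ ¬ψ)) ⇒ ¬((ψ ⇔ ψ) ⇒ φ) = 1/6 ⇒ 1/6 = 1
¬ψ = ¬5/6 = 1/6
φ ⇔ φ = 5/6 ⇔ 5/6 = 1
(φ ⇔ φ) ⇔ φ = 1 ⇔ 5/6 = 5/6
¬ψ ⇔ ((φ ⇔ φ) ⇔ φ) = 1/6 ⇔ 5/6 = 1/3
(((ψ ⇒ ψ) ⇔ ((ψ ⇔ φ) ⇔ ¬ψ)) ⇒ ¬((ψ ⇔ ψ) ⇒ φ)) ⇔ (¬ψ ⇔ ((φ ⇔ φ) ⇔ φ)) = 1 ⇔ 1/3 = 1/3
(((φ ⇒ (ψ ⇒ ψ)) ⇔ (φ ⇒ ψ)) ⇒ (¬φ ⇒ φ)) ⇔ ((((ψ ⇒ ψ) ⇔ ((ψ ⇔ φ) ⇔ ¬ψ)) ⇒ ¬((ψ ⇔ ψ) ⇒ φ)) ⇔ (¬ψ ⇔ ((φ ⇔ φ) ⇔ φ))) = 1 ⇔ 1/3 = 1/3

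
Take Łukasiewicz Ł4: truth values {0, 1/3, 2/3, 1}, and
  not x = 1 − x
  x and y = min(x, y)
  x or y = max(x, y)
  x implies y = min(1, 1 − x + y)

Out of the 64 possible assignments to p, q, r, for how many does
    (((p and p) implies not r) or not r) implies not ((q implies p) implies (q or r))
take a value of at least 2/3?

30

value 1: 13 assignments (counts)
value 2/3: 17 assignments (counts)
value 1/3: 14 assignments
value 0: 20 assignments
So 30 of the 64 assignments meet the threshold.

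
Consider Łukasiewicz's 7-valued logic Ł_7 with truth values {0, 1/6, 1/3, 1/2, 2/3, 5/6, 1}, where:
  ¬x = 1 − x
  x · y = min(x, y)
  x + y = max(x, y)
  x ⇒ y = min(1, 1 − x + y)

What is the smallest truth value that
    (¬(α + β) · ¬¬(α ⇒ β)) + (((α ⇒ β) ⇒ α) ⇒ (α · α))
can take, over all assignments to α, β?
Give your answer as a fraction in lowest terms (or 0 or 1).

Take α = 1/2, β = 0:
α + β = 1/2 + 0 = 1/2
¬(α + β) = ¬1/2 = 1/2
α ⇒ β = 1/2 ⇒ 0 = 1/2
¬(α ⇒ β) = ¬1/2 = 1/2
¬¬(α ⇒ β) = ¬1/2 = 1/2
¬(α + β) · ¬¬(α ⇒ β) = 1/2 · 1/2 = 1/2
α ⇒ β = 1/2 ⇒ 0 = 1/2
(α ⇒ β) ⇒ α = 1/2 ⇒ 1/2 = 1
α · α = 1/2 · 1/2 = 1/2
((α ⇒ β) ⇒ α) ⇒ (α · α) = 1 ⇒ 1/2 = 1/2
(¬(α + β) · ¬¬(α ⇒ β)) + (((α ⇒ β) ⇒ α) ⇒ (α · α)) = 1/2 + 1/2 = 1/2
No assignment yields a value below 1/2, so this is the minimum.

1/2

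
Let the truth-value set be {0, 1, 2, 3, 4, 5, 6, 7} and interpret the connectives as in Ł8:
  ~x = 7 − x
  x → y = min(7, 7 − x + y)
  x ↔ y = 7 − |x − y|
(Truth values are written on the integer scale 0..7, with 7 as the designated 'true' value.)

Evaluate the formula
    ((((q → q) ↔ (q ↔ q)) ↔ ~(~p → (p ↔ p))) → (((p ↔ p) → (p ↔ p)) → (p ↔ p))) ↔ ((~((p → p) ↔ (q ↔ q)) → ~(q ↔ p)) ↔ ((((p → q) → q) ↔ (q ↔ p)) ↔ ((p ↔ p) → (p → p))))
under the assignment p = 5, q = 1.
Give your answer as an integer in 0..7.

q → q = 1 → 1 = 7
q ↔ q = 1 ↔ 1 = 7
(q → q) ↔ (q ↔ q) = 7 ↔ 7 = 7
~p = ~5 = 2
p ↔ p = 5 ↔ 5 = 7
~p → (p ↔ p) = 2 → 7 = 7
~(~p → (p ↔ p)) = ~7 = 0
((q → q) ↔ (q ↔ q)) ↔ ~(~p → (p ↔ p)) = 7 ↔ 0 = 0
p ↔ p = 5 ↔ 5 = 7
p ↔ p = 5 ↔ 5 = 7
(p ↔ p) → (p ↔ p) = 7 → 7 = 7
p ↔ p = 5 ↔ 5 = 7
((p ↔ p) → (p ↔ p)) → (p ↔ p) = 7 → 7 = 7
(((q → q) ↔ (q ↔ q)) ↔ ~(~p → (p ↔ p))) → (((p ↔ p) → (p ↔ p)) → (p ↔ p)) = 0 → 7 = 7
p → p = 5 → 5 = 7
q ↔ q = 1 ↔ 1 = 7
(p → p) ↔ (q ↔ q) = 7 ↔ 7 = 7
~((p → p) ↔ (q ↔ q)) = ~7 = 0
q ↔ p = 1 ↔ 5 = 3
~(q ↔ p) = ~3 = 4
~((p → p) ↔ (q ↔ q)) → ~(q ↔ p) = 0 → 4 = 7
p → q = 5 → 1 = 3
(p → q) → q = 3 → 1 = 5
q ↔ p = 1 ↔ 5 = 3
((p → q) → q) ↔ (q ↔ p) = 5 ↔ 3 = 5
p ↔ p = 5 ↔ 5 = 7
p → p = 5 → 5 = 7
(p ↔ p) → (p → p) = 7 → 7 = 7
(((p → q) → q) ↔ (q ↔ p)) ↔ ((p ↔ p) → (p → p)) = 5 ↔ 7 = 5
(~((p → p) ↔ (q ↔ q)) → ~(q ↔ p)) ↔ ((((p → q) → q) ↔ (q ↔ p)) ↔ ((p ↔ p) → (p → p))) = 7 ↔ 5 = 5
((((q → q) ↔ (q ↔ q)) ↔ ~(~p → (p ↔ p))) → (((p ↔ p) → (p ↔ p)) → (p ↔ p))) ↔ ((~((p → p) ↔ (q ↔ q)) → ~(q ↔ p)) ↔ ((((p → q) → q) ↔ (q ↔ p)) ↔ ((p ↔ p) → (p → p)))) = 7 ↔ 5 = 5

5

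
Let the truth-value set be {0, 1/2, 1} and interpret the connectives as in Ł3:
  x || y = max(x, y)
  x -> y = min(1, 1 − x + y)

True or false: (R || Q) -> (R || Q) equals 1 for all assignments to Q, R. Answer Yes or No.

Q = 0, R = 0 ↦ 1
Q = 0, R = 1/2 ↦ 1
Q = 0, R = 1 ↦ 1
Q = 1/2, R = 0 ↦ 1
Q = 1/2, R = 1/2 ↦ 1
Q = 1/2, R = 1 ↦ 1
Q = 1, R = 0 ↦ 1
Q = 1, R = 1/2 ↦ 1
Q = 1, R = 1 ↦ 1
Every assignment gives a value ≥ 1.

Yes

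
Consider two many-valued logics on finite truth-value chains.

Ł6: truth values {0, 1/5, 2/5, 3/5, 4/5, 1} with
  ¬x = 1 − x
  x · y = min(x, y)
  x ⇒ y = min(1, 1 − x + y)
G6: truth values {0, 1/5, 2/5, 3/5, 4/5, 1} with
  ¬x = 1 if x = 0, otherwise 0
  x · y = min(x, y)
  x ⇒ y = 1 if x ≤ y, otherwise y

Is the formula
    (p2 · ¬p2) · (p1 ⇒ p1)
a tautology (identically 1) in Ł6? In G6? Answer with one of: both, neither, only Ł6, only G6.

neither

In Ł6: at p1 = 0, p2 = 0 the value is 0 — not a tautology.
In G6: at p1 = 0, p2 = 0 the value is 0 — not a tautology.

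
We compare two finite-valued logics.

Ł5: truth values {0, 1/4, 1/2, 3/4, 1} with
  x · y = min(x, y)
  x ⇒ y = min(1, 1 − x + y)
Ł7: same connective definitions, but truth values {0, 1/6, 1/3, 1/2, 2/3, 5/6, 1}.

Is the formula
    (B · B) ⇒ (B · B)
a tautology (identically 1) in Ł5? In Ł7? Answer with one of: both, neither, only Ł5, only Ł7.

both

In Ł5: every assignment gives 1 — tautology.
In Ł7: every assignment gives 1 — tautology.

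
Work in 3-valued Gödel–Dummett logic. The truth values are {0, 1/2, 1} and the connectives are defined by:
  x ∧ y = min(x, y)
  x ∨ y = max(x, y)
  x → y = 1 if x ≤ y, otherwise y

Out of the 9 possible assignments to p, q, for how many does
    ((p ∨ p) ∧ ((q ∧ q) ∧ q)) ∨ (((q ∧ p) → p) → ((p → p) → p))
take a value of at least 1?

3

p = 0, q = 0 ↦ 0  <
p = 0, q = 1/2 ↦ 0  <
p = 0, q = 1 ↦ 0  <
p = 1/2, q = 0 ↦ 1/2  <
p = 1/2, q = 1/2 ↦ 1/2  <
p = 1/2, q = 1 ↦ 1/2  <
p = 1, q = 0 ↦ 1  ≥
p = 1, q = 1/2 ↦ 1  ≥
p = 1, q = 1 ↦ 1  ≥
So 3 of the 9 assignments meet the threshold.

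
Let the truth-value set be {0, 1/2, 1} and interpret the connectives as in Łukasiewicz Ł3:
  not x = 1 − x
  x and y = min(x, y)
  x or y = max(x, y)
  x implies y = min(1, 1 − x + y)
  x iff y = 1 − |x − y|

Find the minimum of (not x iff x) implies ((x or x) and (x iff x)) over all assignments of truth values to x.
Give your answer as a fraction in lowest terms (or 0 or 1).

1/2

Take x = 1/2:
not x = not 1/2 = 1/2
not x iff x = 1/2 iff 1/2 = 1
x or x = 1/2 or 1/2 = 1/2
x iff x = 1/2 iff 1/2 = 1
(x or x) and (x iff x) = 1/2 and 1 = 1/2
(not x iff x) implies ((x or x) and (x iff x)) = 1 implies 1/2 = 1/2
No assignment yields a value below 1/2, so this is the minimum.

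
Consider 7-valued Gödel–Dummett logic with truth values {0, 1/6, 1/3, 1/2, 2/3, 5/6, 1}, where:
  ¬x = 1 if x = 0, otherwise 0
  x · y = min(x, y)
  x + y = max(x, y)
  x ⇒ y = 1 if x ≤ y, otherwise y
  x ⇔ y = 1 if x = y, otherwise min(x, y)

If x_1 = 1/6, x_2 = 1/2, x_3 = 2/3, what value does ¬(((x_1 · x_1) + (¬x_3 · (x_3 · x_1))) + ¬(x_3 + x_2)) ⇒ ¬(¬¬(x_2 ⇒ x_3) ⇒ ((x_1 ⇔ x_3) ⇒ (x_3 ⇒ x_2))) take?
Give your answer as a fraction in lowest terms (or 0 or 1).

1

x_1 · x_1 = 1/6 · 1/6 = 1/6
¬x_3 = ¬2/3 = 0
x_3 · x_1 = 2/3 · 1/6 = 1/6
¬x_3 · (x_3 · x_1) = 0 · 1/6 = 0
(x_1 · x_1) + (¬x_3 · (x_3 · x_1)) = 1/6 + 0 = 1/6
x_3 + x_2 = 2/3 + 1/2 = 2/3
¬(x_3 + x_2) = ¬2/3 = 0
((x_1 · x_1) + (¬x_3 · (x_3 · x_1))) + ¬(x_3 + x_2) = 1/6 + 0 = 1/6
¬(((x_1 · x_1) + (¬x_3 · (x_3 · x_1))) + ¬(x_3 + x_2)) = ¬1/6 = 0
x_2 ⇒ x_3 = 1/2 ⇒ 2/3 = 1
¬(x_2 ⇒ x_3) = ¬1 = 0
¬¬(x_2 ⇒ x_3) = ¬0 = 1
x_1 ⇔ x_3 = 1/6 ⇔ 2/3 = 1/6
x_3 ⇒ x_2 = 2/3 ⇒ 1/2 = 1/2
(x_1 ⇔ x_3) ⇒ (x_3 ⇒ x_2) = 1/6 ⇒ 1/2 = 1
¬¬(x_2 ⇒ x_3) ⇒ ((x_1 ⇔ x_3) ⇒ (x_3 ⇒ x_2)) = 1 ⇒ 1 = 1
¬(¬¬(x_2 ⇒ x_3) ⇒ ((x_1 ⇔ x_3) ⇒ (x_3 ⇒ x_2))) = ¬1 = 0
¬(((x_1 · x_1) + (¬x_3 · (x_3 · x_1))) + ¬(x_3 + x_2)) ⇒ ¬(¬¬(x_2 ⇒ x_3) ⇒ ((x_1 ⇔ x_3) ⇒ (x_3 ⇒ x_2))) = 0 ⇒ 0 = 1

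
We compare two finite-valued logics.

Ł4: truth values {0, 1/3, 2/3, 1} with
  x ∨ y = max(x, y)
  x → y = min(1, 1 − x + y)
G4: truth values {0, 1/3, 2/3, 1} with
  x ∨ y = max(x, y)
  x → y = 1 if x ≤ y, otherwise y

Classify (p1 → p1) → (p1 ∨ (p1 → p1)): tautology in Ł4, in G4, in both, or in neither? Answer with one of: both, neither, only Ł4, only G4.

both

In Ł4: every assignment gives 1 — tautology.
In G4: every assignment gives 1 — tautology.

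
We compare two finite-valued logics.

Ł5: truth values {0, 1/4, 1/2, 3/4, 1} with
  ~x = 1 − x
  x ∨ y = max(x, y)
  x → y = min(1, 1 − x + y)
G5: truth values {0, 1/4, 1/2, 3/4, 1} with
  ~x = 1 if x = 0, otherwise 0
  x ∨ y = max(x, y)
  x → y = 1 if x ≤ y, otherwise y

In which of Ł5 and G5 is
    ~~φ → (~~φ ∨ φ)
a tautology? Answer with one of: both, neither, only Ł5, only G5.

both

In Ł5: every assignment gives 1 — tautology.
In G5: every assignment gives 1 — tautology.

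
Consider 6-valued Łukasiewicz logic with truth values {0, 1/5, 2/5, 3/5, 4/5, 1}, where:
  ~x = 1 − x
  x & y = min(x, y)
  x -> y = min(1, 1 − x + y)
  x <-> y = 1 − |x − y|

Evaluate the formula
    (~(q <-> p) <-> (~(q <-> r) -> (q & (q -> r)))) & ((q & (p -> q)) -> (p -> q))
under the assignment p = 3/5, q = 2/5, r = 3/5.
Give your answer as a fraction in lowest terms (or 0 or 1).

q <-> p = 2/5 <-> 3/5 = 4/5
~(q <-> p) = ~4/5 = 1/5
q <-> r = 2/5 <-> 3/5 = 4/5
~(q <-> r) = ~4/5 = 1/5
q -> r = 2/5 -> 3/5 = 1
q & (q -> r) = 2/5 & 1 = 2/5
~(q <-> r) -> (q & (q -> r)) = 1/5 -> 2/5 = 1
~(q <-> p) <-> (~(q <-> r) -> (q & (q -> r))) = 1/5 <-> 1 = 1/5
p -> q = 3/5 -> 2/5 = 4/5
q & (p -> q) = 2/5 & 4/5 = 2/5
p -> q = 3/5 -> 2/5 = 4/5
(q & (p -> q)) -> (p -> q) = 2/5 -> 4/5 = 1
(~(q <-> p) <-> (~(q <-> r) -> (q & (q -> r)))) & ((q & (p -> q)) -> (p -> q)) = 1/5 & 1 = 1/5

1/5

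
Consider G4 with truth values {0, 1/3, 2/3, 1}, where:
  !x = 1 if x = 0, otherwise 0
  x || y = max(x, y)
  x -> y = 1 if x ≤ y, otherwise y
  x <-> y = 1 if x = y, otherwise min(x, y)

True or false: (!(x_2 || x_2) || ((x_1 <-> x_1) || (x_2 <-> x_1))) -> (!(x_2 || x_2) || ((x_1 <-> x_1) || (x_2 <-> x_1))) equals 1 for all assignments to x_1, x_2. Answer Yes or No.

Yes

x_1 = 0, x_2 = 0 ↦ 1
x_1 = 0, x_2 = 1/3 ↦ 1
x_1 = 0, x_2 = 2/3 ↦ 1
x_1 = 0, x_2 = 1 ↦ 1
x_1 = 1/3, x_2 = 0 ↦ 1
x_1 = 1/3, x_2 = 1/3 ↦ 1
x_1 = 1/3, x_2 = 2/3 ↦ 1
x_1 = 1/3, x_2 = 1 ↦ 1
x_1 = 2/3, x_2 = 0 ↦ 1
x_1 = 2/3, x_2 = 1/3 ↦ 1
x_1 = 2/3, x_2 = 2/3 ↦ 1
x_1 = 2/3, x_2 = 1 ↦ 1
x_1 = 1, x_2 = 0 ↦ 1
x_1 = 1, x_2 = 1/3 ↦ 1
x_1 = 1, x_2 = 2/3 ↦ 1
x_1 = 1, x_2 = 1 ↦ 1
Every assignment gives a value ≥ 1.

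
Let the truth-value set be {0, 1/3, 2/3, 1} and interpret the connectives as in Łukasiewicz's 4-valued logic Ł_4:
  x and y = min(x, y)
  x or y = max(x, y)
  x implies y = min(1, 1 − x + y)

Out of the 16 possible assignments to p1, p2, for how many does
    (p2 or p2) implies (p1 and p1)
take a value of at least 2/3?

13

p1 = 0, p2 = 0 ↦ 1  ≥
p1 = 0, p2 = 1/3 ↦ 2/3  ≥
p1 = 0, p2 = 2/3 ↦ 1/3  <
p1 = 0, p2 = 1 ↦ 0  <
p1 = 1/3, p2 = 0 ↦ 1  ≥
p1 = 1/3, p2 = 1/3 ↦ 1  ≥
p1 = 1/3, p2 = 2/3 ↦ 2/3  ≥
p1 = 1/3, p2 = 1 ↦ 1/3  <
p1 = 2/3, p2 = 0 ↦ 1  ≥
p1 = 2/3, p2 = 1/3 ↦ 1  ≥
p1 = 2/3, p2 = 2/3 ↦ 1  ≥
p1 = 2/3, p2 = 1 ↦ 2/3  ≥
p1 = 1, p2 = 0 ↦ 1  ≥
p1 = 1, p2 = 1/3 ↦ 1  ≥
p1 = 1, p2 = 2/3 ↦ 1  ≥
p1 = 1, p2 = 1 ↦ 1  ≥
So 13 of the 16 assignments meet the threshold.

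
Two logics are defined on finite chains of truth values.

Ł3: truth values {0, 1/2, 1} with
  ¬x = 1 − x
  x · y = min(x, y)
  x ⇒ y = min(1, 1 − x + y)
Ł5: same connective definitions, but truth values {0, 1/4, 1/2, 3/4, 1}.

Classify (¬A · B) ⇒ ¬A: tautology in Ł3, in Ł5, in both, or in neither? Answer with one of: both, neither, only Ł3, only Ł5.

In Ł3: every assignment gives 1 — tautology.
In Ł5: every assignment gives 1 — tautology.

both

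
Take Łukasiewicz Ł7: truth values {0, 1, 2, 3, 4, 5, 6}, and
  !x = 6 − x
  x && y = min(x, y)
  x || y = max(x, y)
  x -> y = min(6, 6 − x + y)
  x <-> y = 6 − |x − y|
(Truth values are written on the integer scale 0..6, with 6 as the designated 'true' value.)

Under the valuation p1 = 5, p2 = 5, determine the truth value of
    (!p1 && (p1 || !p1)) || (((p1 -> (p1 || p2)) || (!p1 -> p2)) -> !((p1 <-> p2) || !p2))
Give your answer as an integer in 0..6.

1

!p1 = !5 = 1
!p1 = !5 = 1
p1 || !p1 = 5 || 1 = 5
!p1 && (p1 || !p1) = 1 && 5 = 1
p1 || p2 = 5 || 5 = 5
p1 -> (p1 || p2) = 5 -> 5 = 6
!p1 = !5 = 1
!p1 -> p2 = 1 -> 5 = 6
(p1 -> (p1 || p2)) || (!p1 -> p2) = 6 || 6 = 6
p1 <-> p2 = 5 <-> 5 = 6
!p2 = !5 = 1
(p1 <-> p2) || !p2 = 6 || 1 = 6
!((p1 <-> p2) || !p2) = !6 = 0
((p1 -> (p1 || p2)) || (!p1 -> p2)) -> !((p1 <-> p2) || !p2) = 6 -> 0 = 0
(!p1 && (p1 || !p1)) || (((p1 -> (p1 || p2)) || (!p1 -> p2)) -> !((p1 <-> p2) || !p2)) = 1 || 0 = 1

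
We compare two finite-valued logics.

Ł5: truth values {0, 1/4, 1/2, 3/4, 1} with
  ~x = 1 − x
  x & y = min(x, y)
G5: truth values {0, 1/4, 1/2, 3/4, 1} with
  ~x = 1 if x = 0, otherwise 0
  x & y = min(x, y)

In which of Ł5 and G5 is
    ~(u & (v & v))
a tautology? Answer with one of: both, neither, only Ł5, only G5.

In Ł5: at u = 1/4, v = 1/4 the value is 3/4 — not a tautology.
In G5: at u = 1/4, v = 1/4 the value is 0 — not a tautology.

neither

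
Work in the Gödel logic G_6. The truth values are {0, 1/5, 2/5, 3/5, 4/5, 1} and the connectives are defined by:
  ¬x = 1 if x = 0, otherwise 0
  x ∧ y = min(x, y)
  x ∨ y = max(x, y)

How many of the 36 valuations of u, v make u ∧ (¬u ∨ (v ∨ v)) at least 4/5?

value 1: 1 assignment (counts)
value 4/5: 3 assignments (counts)
value 3/5: 5 assignments
value 2/5: 7 assignments
value 1/5: 9 assignments
value 0: 11 assignments
So 4 of the 36 assignments meet the threshold.

4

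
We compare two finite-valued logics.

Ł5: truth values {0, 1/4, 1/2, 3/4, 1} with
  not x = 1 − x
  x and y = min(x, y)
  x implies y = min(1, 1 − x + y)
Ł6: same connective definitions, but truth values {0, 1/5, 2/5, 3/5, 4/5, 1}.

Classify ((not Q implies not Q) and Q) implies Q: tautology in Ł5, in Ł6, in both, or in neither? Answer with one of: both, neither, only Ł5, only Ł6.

In Ł5: every assignment gives 1 — tautology.
In Ł6: every assignment gives 1 — tautology.

both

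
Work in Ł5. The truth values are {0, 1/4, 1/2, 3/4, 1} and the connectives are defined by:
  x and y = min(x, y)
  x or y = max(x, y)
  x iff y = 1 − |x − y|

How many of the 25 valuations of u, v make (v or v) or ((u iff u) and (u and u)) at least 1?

9

value 1: 9 assignments (counts)
value 3/4: 7 assignments
value 1/2: 5 assignments
value 1/4: 3 assignments
value 0: 1 assignment
So 9 of the 25 assignments meet the threshold.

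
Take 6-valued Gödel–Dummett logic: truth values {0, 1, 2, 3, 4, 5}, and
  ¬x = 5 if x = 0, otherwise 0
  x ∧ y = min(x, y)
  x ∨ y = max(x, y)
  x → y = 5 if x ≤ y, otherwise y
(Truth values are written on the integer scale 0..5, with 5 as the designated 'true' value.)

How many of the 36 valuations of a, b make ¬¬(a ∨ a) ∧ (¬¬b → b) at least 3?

20

value 5: 10 assignments (counts)
value 4: 5 assignments (counts)
value 3: 5 assignments (counts)
value 2: 5 assignments
value 1: 5 assignments
value 0: 6 assignments
So 20 of the 36 assignments meet the threshold.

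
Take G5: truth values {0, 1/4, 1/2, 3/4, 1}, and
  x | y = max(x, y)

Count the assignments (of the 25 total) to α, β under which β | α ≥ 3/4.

value 1: 9 assignments (counts)
value 3/4: 7 assignments (counts)
value 1/2: 5 assignments
value 1/4: 3 assignments
value 0: 1 assignment
So 16 of the 25 assignments meet the threshold.

16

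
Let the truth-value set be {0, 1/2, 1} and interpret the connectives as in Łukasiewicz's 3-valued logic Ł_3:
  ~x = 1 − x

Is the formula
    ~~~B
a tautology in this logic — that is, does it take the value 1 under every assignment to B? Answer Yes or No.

No

Counterexample: take B = 1/2.
~B = ~1/2 = 1/2
~~B = ~1/2 = 1/2
~~~B = ~1/2 = 1/2
This gives 1/2 ≠ 1.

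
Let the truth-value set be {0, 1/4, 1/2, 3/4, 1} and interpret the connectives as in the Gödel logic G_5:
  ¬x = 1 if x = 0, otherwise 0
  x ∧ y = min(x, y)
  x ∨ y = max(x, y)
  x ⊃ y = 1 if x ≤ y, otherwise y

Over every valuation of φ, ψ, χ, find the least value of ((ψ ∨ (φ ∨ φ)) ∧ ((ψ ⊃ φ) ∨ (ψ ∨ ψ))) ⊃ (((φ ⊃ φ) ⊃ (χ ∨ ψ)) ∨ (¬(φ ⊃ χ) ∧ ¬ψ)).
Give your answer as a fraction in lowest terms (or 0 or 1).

1/4

Take φ = 1/2, ψ = 0, χ = 1/4:
φ ∨ φ = 1/2 ∨ 1/2 = 1/2
ψ ∨ (φ ∨ φ) = 0 ∨ 1/2 = 1/2
ψ ⊃ φ = 0 ⊃ 1/2 = 1
ψ ∨ ψ = 0 ∨ 0 = 0
(ψ ⊃ φ) ∨ (ψ ∨ ψ) = 1 ∨ 0 = 1
(ψ ∨ (φ ∨ φ)) ∧ ((ψ ⊃ φ) ∨ (ψ ∨ ψ)) = 1/2 ∧ 1 = 1/2
φ ⊃ φ = 1/2 ⊃ 1/2 = 1
χ ∨ ψ = 1/4 ∨ 0 = 1/4
(φ ⊃ φ) ⊃ (χ ∨ ψ) = 1 ⊃ 1/4 = 1/4
φ ⊃ χ = 1/2 ⊃ 1/4 = 1/4
¬(φ ⊃ χ) = ¬1/4 = 0
¬ψ = ¬0 = 1
¬(φ ⊃ χ) ∧ ¬ψ = 0 ∧ 1 = 0
((φ ⊃ φ) ⊃ (χ ∨ ψ)) ∨ (¬(φ ⊃ χ) ∧ ¬ψ) = 1/4 ∨ 0 = 1/4
((ψ ∨ (φ ∨ φ)) ∧ ((ψ ⊃ φ) ∨ (ψ ∨ ψ))) ⊃ (((φ ⊃ φ) ⊃ (χ ∨ ψ)) ∨ (¬(φ ⊃ χ) ∧ ¬ψ)) = 1/2 ⊃ 1/4 = 1/4
No assignment yields a value below 1/4, so this is the minimum.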